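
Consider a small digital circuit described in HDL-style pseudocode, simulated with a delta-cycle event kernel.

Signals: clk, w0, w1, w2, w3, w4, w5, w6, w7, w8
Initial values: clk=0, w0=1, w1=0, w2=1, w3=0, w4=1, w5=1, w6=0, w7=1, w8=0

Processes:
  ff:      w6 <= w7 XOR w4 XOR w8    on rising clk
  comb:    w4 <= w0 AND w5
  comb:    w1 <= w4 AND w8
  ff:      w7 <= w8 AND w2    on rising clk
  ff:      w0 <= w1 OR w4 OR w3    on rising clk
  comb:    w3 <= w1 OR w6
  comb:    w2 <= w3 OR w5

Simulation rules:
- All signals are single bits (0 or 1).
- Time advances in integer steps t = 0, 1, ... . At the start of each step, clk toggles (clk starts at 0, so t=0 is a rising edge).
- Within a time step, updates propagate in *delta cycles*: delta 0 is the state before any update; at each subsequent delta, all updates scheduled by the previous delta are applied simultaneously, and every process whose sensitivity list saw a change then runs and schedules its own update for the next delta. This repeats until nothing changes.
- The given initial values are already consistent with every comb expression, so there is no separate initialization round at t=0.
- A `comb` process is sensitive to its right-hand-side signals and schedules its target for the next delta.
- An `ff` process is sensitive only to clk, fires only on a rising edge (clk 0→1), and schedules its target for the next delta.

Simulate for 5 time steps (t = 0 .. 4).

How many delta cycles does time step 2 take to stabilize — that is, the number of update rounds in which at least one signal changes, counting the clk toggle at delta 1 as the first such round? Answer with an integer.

3

[bits: w8,w0,w5,w3,w7,w4,w6,w2,w1,clk]
t=0: Δ0=0110110100 Δ1=0110110101 Δ2=0110010101 | 2Δ
t=1: Δ0=0110010101 Δ1=0110010100 | 1Δ
t=2: Δ0=0110010100 Δ1=0110010101 Δ2=0110011101 Δ3=0111011101 | 3Δ
t=3: Δ0=0111011101 Δ1=0111011100 | 1Δ
t=4: Δ0=0111011100 Δ1=0111011101 | 1Δ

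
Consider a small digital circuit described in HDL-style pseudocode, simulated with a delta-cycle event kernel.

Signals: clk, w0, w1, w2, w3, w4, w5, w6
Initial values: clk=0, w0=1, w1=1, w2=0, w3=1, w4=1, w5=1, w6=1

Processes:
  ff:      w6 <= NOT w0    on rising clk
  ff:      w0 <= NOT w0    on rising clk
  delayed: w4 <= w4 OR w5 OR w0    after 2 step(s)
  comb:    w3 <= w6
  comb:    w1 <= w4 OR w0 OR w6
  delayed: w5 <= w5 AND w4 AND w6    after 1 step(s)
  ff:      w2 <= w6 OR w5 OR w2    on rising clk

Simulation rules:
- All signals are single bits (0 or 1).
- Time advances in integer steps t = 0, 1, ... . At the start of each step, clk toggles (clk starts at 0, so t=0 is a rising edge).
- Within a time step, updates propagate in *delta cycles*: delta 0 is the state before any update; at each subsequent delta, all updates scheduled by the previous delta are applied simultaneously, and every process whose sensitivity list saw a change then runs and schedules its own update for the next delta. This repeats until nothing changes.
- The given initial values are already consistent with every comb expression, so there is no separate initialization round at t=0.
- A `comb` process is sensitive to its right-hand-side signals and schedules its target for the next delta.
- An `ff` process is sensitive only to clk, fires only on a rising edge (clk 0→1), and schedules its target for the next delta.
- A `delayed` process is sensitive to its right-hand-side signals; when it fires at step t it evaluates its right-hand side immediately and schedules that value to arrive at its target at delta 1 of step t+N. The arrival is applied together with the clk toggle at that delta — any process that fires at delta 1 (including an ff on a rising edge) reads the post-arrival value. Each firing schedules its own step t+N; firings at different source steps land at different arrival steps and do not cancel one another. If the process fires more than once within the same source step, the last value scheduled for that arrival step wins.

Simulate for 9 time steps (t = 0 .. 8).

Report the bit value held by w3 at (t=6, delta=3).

[bits: w3,w1,w5,w2,clk,w4,w6,w0]
t=0: Δ0=11100111 Δ1=11101111 Δ2=11111100 Δ3=01111100 | 3Δ
t=1: Δ0=01111100 Δ1=01010100 | 1Δ
t=2: Δ0=01010100 Δ1=01011100 Δ2=01011111 Δ3=11011111 | 3Δ
t=3: Δ0=11011111 Δ1=11010111 | 1Δ
t=4: Δ0=11010111 Δ1=11011111 Δ2=11011100 Δ3=01011100 | 3Δ
t=5: Δ0=01011100 Δ1=01010100 | 1Δ
t=6: Δ0=01010100 Δ1=01011100 Δ2=01011111 Δ3=11011111 | 3Δ
t=7: Δ0=11011111 Δ1=11010111 | 1Δ
t=8: Δ0=11010111 Δ1=11011111 Δ2=11011100 Δ3=01011100 | 3Δ

1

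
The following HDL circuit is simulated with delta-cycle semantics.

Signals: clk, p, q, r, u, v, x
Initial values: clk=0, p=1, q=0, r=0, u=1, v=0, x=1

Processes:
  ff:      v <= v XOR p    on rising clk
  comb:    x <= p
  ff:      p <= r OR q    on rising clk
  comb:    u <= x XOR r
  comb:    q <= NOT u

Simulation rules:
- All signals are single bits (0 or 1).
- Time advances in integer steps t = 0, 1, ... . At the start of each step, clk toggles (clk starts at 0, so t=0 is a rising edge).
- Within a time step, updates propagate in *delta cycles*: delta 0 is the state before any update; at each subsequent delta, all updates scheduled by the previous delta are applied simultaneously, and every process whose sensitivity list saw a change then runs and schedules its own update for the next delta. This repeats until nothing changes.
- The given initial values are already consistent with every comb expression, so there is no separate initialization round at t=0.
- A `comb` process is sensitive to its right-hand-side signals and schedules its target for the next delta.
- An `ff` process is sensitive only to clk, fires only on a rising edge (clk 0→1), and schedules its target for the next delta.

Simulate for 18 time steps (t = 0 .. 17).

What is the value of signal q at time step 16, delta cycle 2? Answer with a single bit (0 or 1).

0

t=0 Δ0: v=0 clk=0 p=1 u=1 q=0 r=0 x=1
  Δ1: clk:0→1
  Δ2: v:0→1, p:1→0
  Δ3: x:1→0
  Δ4: u:1→0
  Δ5: q:0→1
  (5Δ to stable)
t=1 Δ0: v=1 clk=1 p=0 u=0 q=1 r=0 x=0
  Δ1: clk:1→0
  (1Δ to stable)
t=2 Δ0: v=1 clk=0 p=0 u=0 q=1 r=0 x=0
  Δ1: clk:0→1
  Δ2: p:0→1
  Δ3: x:0→1
  Δ4: u:0→1
  Δ5: q:1→0
  (5Δ to stable)
t=3 Δ0: v=1 clk=1 p=1 u=1 q=0 r=0 x=1
  Δ1: clk:1→0
  (1Δ to stable)
t=4 Δ0: v=1 clk=0 p=1 u=1 q=0 r=0 x=1
  Δ1: clk:0→1
  Δ2: v:1→0, p:1→0
  Δ3: x:1→0
  Δ4: u:1→0
  Δ5: q:0→1
  (5Δ to stable)
t=5 Δ0: v=0 clk=1 p=0 u=0 q=1 r=0 x=0
  Δ1: clk:1→0
  (1Δ to stable)
t=6 Δ0: v=0 clk=0 p=0 u=0 q=1 r=0 x=0
  Δ1: clk:0→1
  Δ2: p:0→1
  Δ3: x:0→1
  Δ4: u:0→1
  Δ5: q:1→0
  (5Δ to stable)
t=7 Δ0: v=0 clk=1 p=1 u=1 q=0 r=0 x=1
  Δ1: clk:1→0
  (1Δ to stable)
t=8 Δ0: v=0 clk=0 p=1 u=1 q=0 r=0 x=1
  Δ1: clk:0→1
  Δ2: v:0→1, p:1→0
  Δ3: x:1→0
  Δ4: u:1→0
  Δ5: q:0→1
  (5Δ to stable)
t=9 Δ0: v=1 clk=1 p=0 u=0 q=1 r=0 x=0
  Δ1: clk:1→0
  (1Δ to stable)
t=10 Δ0: v=1 clk=0 p=0 u=0 q=1 r=0 x=0
  Δ1: clk:0→1
  Δ2: p:0→1
  Δ3: x:0→1
  Δ4: u:0→1
  Δ5: q:1→0
  (5Δ to stable)
t=11 Δ0: v=1 clk=1 p=1 u=1 q=0 r=0 x=1
  Δ1: clk:1→0
  (1Δ to stable)
t=12 Δ0: v=1 clk=0 p=1 u=1 q=0 r=0 x=1
  Δ1: clk:0→1
  Δ2: v:1→0, p:1→0
  Δ3: x:1→0
  Δ4: u:1→0
  Δ5: q:0→1
  (5Δ to stable)
t=13 Δ0: v=0 clk=1 p=0 u=0 q=1 r=0 x=0
  Δ1: clk:1→0
  (1Δ to stable)
t=14 Δ0: v=0 clk=0 p=0 u=0 q=1 r=0 x=0
  Δ1: clk:0→1
  Δ2: p:0→1
  Δ3: x:0→1
  Δ4: u:0→1
  Δ5: q:1→0
  (5Δ to stable)
t=15 Δ0: v=0 clk=1 p=1 u=1 q=0 r=0 x=1
  Δ1: clk:1→0
  (1Δ to stable)
t=16 Δ0: v=0 clk=0 p=1 u=1 q=0 r=0 x=1
  Δ1: clk:0→1
  Δ2: v:0→1, p:1→0
  Δ3: x:1→0
  Δ4: u:1→0
  Δ5: q:0→1
  (5Δ to stable)
t=17 Δ0: v=1 clk=1 p=0 u=0 q=1 r=0 x=0
  Δ1: clk:1→0
  (1Δ to stable)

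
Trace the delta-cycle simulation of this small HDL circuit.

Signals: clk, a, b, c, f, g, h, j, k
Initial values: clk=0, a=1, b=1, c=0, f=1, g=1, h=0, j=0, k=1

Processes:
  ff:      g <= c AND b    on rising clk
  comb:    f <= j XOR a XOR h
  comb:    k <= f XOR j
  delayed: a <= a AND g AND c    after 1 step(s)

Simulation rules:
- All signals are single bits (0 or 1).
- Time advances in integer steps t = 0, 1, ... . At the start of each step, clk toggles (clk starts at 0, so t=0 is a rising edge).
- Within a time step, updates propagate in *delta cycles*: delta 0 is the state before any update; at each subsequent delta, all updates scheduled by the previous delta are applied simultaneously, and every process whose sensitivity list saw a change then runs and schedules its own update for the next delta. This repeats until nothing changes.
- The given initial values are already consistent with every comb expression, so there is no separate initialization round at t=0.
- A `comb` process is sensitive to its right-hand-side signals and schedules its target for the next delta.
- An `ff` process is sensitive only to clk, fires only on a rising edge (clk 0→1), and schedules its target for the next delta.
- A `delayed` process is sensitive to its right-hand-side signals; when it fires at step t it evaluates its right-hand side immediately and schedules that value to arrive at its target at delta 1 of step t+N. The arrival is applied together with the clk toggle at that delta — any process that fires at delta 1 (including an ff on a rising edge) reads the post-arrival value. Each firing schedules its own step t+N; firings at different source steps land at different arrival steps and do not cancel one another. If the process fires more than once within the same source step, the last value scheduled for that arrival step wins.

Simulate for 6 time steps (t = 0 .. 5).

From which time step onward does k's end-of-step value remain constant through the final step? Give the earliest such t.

1

[bits: b,k,j,h,c,clk,a,f,g]
t=0: Δ0=110000111 Δ1=110001111 Δ2=110001110 | 2Δ
t=1: Δ0=110001110 Δ1=110000010 Δ2=110000000 Δ3=100000000 | 3Δ
t=2: Δ0=100000000 Δ1=100001000 | 1Δ
t=3: Δ0=100001000 Δ1=100000000 | 1Δ
t=4: Δ0=100000000 Δ1=100001000 | 1Δ
t=5: Δ0=100001000 Δ1=100000000 | 1Δ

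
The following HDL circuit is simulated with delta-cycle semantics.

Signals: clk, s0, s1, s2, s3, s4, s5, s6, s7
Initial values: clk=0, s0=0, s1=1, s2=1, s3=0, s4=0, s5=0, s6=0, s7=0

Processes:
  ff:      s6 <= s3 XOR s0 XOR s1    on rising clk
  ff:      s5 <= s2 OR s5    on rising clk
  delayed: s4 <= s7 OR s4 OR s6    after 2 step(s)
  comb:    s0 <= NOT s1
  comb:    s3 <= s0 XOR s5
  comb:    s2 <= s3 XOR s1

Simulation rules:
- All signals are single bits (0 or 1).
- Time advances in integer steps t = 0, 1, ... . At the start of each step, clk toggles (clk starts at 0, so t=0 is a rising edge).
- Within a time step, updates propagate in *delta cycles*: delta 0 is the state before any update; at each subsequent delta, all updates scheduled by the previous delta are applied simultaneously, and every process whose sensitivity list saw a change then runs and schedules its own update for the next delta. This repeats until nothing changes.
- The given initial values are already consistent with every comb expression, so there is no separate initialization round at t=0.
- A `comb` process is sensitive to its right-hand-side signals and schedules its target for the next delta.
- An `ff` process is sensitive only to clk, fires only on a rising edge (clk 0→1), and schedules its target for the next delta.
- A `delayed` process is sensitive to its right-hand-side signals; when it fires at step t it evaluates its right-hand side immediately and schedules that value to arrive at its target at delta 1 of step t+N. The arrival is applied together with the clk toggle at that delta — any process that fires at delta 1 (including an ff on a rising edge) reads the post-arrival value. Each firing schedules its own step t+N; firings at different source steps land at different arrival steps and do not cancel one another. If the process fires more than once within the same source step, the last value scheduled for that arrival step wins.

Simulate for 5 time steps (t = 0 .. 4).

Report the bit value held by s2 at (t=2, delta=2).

0

t0.Δ0 s4=0 s5=0 s2=1 s6=0 s0=0 clk=0 s3=0 s7=0 s1=1
t0.Δ1 s4=0 s5=0 s2=1 s6=0 s0=0 clk=1 s3=0 s7=0 s1=1
t0.Δ2 s4=0 s5=1 s2=1 s6=1 s0=0 clk=1 s3=0 s7=0 s1=1
t0.Δ3 s4=0 s5=1 s2=1 s6=1 s0=0 clk=1 s3=1 s7=0 s1=1
t0.Δ4 s4=0 s5=1 s2=0 s6=1 s0=0 clk=1 s3=1 s7=0 s1=1
t1.Δ0 s4=0 s5=1 s2=0 s6=1 s0=0 clk=1 s3=1 s7=0 s1=1
t1.Δ1 s4=0 s5=1 s2=0 s6=1 s0=0 clk=0 s3=1 s7=0 s1=1
t2.Δ0 s4=0 s5=1 s2=0 s6=1 s0=0 clk=0 s3=1 s7=0 s1=1
t2.Δ1 s4=1 s5=1 s2=0 s6=1 s0=0 clk=1 s3=1 s7=0 s1=1
t2.Δ2 s4=1 s5=1 s2=0 s6=0 s0=0 clk=1 s3=1 s7=0 s1=1
t3.Δ0 s4=1 s5=1 s2=0 s6=0 s0=0 clk=1 s3=1 s7=0 s1=1
t3.Δ1 s4=1 s5=1 s2=0 s6=0 s0=0 clk=0 s3=1 s7=0 s1=1
t4.Δ0 s4=1 s5=1 s2=0 s6=0 s0=0 clk=0 s3=1 s7=0 s1=1
t4.Δ1 s4=1 s5=1 s2=0 s6=0 s0=0 clk=1 s3=1 s7=0 s1=1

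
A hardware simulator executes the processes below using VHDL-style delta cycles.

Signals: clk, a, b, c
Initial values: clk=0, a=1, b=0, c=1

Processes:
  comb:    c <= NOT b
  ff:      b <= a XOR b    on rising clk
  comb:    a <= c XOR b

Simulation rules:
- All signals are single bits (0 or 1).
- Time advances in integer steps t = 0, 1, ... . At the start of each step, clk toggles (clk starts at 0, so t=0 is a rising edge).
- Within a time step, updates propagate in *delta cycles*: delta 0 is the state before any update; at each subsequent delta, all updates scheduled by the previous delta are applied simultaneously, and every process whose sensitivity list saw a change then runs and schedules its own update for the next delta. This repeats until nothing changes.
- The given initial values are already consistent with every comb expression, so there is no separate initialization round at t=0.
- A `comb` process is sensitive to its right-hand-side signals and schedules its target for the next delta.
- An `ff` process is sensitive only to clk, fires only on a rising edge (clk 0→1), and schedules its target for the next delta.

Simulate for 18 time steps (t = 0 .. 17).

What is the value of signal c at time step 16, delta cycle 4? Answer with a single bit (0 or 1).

0

[bits: clk,b,c,a]
t=0: Δ0=0011 Δ1=1011 Δ2=1111 Δ3=1100 Δ4=1101 | 4Δ
t=1: Δ0=1101 Δ1=0101 | 1Δ
t=2: Δ0=0101 Δ1=1101 Δ2=1001 Δ3=1010 Δ4=1011 | 4Δ
t=3: Δ0=1011 Δ1=0011 | 1Δ
t=4: Δ0=0011 Δ1=1011 Δ2=1111 Δ3=1100 Δ4=1101 | 4Δ
t=5: Δ0=1101 Δ1=0101 | 1Δ
t=6: Δ0=0101 Δ1=1101 Δ2=1001 Δ3=1010 Δ4=1011 | 4Δ
t=7: Δ0=1011 Δ1=0011 | 1Δ
t=8: Δ0=0011 Δ1=1011 Δ2=1111 Δ3=1100 Δ4=1101 | 4Δ
t=9: Δ0=1101 Δ1=0101 | 1Δ
t=10: Δ0=0101 Δ1=1101 Δ2=1001 Δ3=1010 Δ4=1011 | 4Δ
t=11: Δ0=1011 Δ1=0011 | 1Δ
t=12: Δ0=0011 Δ1=1011 Δ2=1111 Δ3=1100 Δ4=1101 | 4Δ
t=13: Δ0=1101 Δ1=0101 | 1Δ
t=14: Δ0=0101 Δ1=1101 Δ2=1001 Δ3=1010 Δ4=1011 | 4Δ
t=15: Δ0=1011 Δ1=0011 | 1Δ
t=16: Δ0=0011 Δ1=1011 Δ2=1111 Δ3=1100 Δ4=1101 | 4Δ
t=17: Δ0=1101 Δ1=0101 | 1Δ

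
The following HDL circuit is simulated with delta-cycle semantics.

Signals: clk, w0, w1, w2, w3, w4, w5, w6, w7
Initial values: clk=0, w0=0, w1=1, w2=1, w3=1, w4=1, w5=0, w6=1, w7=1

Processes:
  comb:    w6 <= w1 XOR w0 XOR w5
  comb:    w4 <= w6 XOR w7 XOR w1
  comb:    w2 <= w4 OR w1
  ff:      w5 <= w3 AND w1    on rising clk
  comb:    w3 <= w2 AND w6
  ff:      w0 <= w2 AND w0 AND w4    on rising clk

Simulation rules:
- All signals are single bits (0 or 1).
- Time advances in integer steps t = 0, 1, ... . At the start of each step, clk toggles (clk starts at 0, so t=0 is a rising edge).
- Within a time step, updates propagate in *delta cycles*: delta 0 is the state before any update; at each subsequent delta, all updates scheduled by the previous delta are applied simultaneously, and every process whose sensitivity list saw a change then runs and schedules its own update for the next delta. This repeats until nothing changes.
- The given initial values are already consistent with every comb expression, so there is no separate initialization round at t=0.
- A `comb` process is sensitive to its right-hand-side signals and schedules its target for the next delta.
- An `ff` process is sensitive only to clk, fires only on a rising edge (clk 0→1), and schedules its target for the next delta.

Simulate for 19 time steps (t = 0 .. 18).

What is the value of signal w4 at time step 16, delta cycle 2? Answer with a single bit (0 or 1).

[bits: w4,w3,w7,w0,w6,w1,clk,w2,w5]
t=0: Δ0=111011010 Δ1=111011110 Δ2=111011111 Δ3=111001111 Δ4=001001111 | 4Δ
t=1: Δ0=001001111 Δ1=001001011 | 1Δ
t=2: Δ0=001001011 Δ1=001001111 Δ2=001001110 Δ3=001011110 Δ4=111011110 | 4Δ
t=3: Δ0=111011110 Δ1=111011010 | 1Δ
t=4: Δ0=111011010 Δ1=111011110 Δ2=111011111 Δ3=111001111 Δ4=001001111 | 4Δ
t=5: Δ0=001001111 Δ1=001001011 | 1Δ
t=6: Δ0=001001011 Δ1=001001111 Δ2=001001110 Δ3=001011110 Δ4=111011110 | 4Δ
t=7: Δ0=111011110 Δ1=111011010 | 1Δ
t=8: Δ0=111011010 Δ1=111011110 Δ2=111011111 Δ3=111001111 Δ4=001001111 | 4Δ
t=9: Δ0=001001111 Δ1=001001011 | 1Δ
t=10: Δ0=001001011 Δ1=001001111 Δ2=001001110 Δ3=001011110 Δ4=111011110 | 4Δ
t=11: Δ0=111011110 Δ1=111011010 | 1Δ
t=12: Δ0=111011010 Δ1=111011110 Δ2=111011111 Δ3=111001111 Δ4=001001111 | 4Δ
t=13: Δ0=001001111 Δ1=001001011 | 1Δ
t=14: Δ0=001001011 Δ1=001001111 Δ2=001001110 Δ3=001011110 Δ4=111011110 | 4Δ
t=15: Δ0=111011110 Δ1=111011010 | 1Δ
t=16: Δ0=111011010 Δ1=111011110 Δ2=111011111 Δ3=111001111 Δ4=001001111 | 4Δ
t=17: Δ0=001001111 Δ1=001001011 | 1Δ
t=18: Δ0=001001011 Δ1=001001111 Δ2=001001110 Δ3=001011110 Δ4=111011110 | 4Δ

1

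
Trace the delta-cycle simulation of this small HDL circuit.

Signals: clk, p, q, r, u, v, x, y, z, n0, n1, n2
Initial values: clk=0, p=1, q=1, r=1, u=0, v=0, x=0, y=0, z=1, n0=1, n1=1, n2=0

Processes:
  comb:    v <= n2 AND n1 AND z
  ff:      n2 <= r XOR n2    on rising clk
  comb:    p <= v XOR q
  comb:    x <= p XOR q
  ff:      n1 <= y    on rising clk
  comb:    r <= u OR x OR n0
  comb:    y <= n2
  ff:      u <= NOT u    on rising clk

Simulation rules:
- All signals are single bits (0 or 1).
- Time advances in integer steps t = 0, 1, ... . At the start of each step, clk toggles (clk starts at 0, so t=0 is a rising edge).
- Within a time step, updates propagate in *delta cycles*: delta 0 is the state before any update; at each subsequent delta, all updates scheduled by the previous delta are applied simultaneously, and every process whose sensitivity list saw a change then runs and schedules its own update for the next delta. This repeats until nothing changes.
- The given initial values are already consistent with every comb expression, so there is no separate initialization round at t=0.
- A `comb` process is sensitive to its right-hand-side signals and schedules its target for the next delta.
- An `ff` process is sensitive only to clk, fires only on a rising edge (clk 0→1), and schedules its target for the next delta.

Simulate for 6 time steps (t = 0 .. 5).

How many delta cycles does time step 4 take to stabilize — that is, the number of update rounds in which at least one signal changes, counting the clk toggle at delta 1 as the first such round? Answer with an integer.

t0.Δ0 v=0 clk=0 p=1 r=1 n2=0 x=0 u=0 n0=1 n1=1 q=1 y=0 z=1
t0.Δ1 v=0 clk=1 p=1 r=1 n2=0 x=0 u=0 n0=1 n1=1 q=1 y=0 z=1
t0.Δ2 v=0 clk=1 p=1 r=1 n2=1 x=0 u=1 n0=1 n1=0 q=1 y=0 z=1
t0.Δ3 v=0 clk=1 p=1 r=1 n2=1 x=0 u=1 n0=1 n1=0 q=1 y=1 z=1
t1.Δ0 v=0 clk=1 p=1 r=1 n2=1 x=0 u=1 n0=1 n1=0 q=1 y=1 z=1
t1.Δ1 v=0 clk=0 p=1 r=1 n2=1 x=0 u=1 n0=1 n1=0 q=1 y=1 z=1
t2.Δ0 v=0 clk=0 p=1 r=1 n2=1 x=0 u=1 n0=1 n1=0 q=1 y=1 z=1
t2.Δ1 v=0 clk=1 p=1 r=1 n2=1 x=0 u=1 n0=1 n1=0 q=1 y=1 z=1
t2.Δ2 v=0 clk=1 p=1 r=1 n2=0 x=0 u=0 n0=1 n1=1 q=1 y=1 z=1
t2.Δ3 v=0 clk=1 p=1 r=1 n2=0 x=0 u=0 n0=1 n1=1 q=1 y=0 z=1
t3.Δ0 v=0 clk=1 p=1 r=1 n2=0 x=0 u=0 n0=1 n1=1 q=1 y=0 z=1
t3.Δ1 v=0 clk=0 p=1 r=1 n2=0 x=0 u=0 n0=1 n1=1 q=1 y=0 z=1
t4.Δ0 v=0 clk=0 p=1 r=1 n2=0 x=0 u=0 n0=1 n1=1 q=1 y=0 z=1
t4.Δ1 v=0 clk=1 p=1 r=1 n2=0 x=0 u=0 n0=1 n1=1 q=1 y=0 z=1
t4.Δ2 v=0 clk=1 p=1 r=1 n2=1 x=0 u=1 n0=1 n1=0 q=1 y=0 z=1
t4.Δ3 v=0 clk=1 p=1 r=1 n2=1 x=0 u=1 n0=1 n1=0 q=1 y=1 z=1
t5.Δ0 v=0 clk=1 p=1 r=1 n2=1 x=0 u=1 n0=1 n1=0 q=1 y=1 z=1
t5.Δ1 v=0 clk=0 p=1 r=1 n2=1 x=0 u=1 n0=1 n1=0 q=1 y=1 z=1

3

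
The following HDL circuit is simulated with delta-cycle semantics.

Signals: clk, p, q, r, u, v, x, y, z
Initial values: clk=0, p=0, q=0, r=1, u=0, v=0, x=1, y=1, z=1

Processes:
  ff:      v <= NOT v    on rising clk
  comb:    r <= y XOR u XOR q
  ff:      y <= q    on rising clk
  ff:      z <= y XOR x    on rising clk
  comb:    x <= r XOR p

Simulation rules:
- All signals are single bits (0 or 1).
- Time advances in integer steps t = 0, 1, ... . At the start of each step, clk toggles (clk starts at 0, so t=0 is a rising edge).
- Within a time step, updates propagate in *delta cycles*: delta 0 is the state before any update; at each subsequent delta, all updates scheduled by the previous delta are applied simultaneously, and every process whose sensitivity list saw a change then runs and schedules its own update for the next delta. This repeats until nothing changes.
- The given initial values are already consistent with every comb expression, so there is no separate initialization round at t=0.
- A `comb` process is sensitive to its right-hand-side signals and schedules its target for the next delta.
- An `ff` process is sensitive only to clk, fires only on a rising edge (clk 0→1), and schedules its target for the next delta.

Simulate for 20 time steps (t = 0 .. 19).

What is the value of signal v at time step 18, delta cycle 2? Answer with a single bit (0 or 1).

t=0 Δ0: x=1 y=1 v=0 clk=0 q=0 z=1 u=0 r=1 p=0
  Δ1: clk:0→1
  Δ2: y:1→0, v:0→1, z:1→0
  Δ3: r:1→0
  Δ4: x:1→0
  (4Δ to stable)
t=1 Δ0: x=0 y=0 v=1 clk=1 q=0 z=0 u=0 r=0 p=0
  Δ1: clk:1→0
  (1Δ to stable)
t=2 Δ0: x=0 y=0 v=1 clk=0 q=0 z=0 u=0 r=0 p=0
  Δ1: clk:0→1
  Δ2: v:1→0
  (2Δ to stable)
t=3 Δ0: x=0 y=0 v=0 clk=1 q=0 z=0 u=0 r=0 p=0
  Δ1: clk:1→0
  (1Δ to stable)
t=4 Δ0: x=0 y=0 v=0 clk=0 q=0 z=0 u=0 r=0 p=0
  Δ1: clk:0→1
  Δ2: v:0→1
  (2Δ to stable)
t=5 Δ0: x=0 y=0 v=1 clk=1 q=0 z=0 u=0 r=0 p=0
  Δ1: clk:1→0
  (1Δ to stable)
t=6 Δ0: x=0 y=0 v=1 clk=0 q=0 z=0 u=0 r=0 p=0
  Δ1: clk:0→1
  Δ2: v:1→0
  (2Δ to stable)
t=7 Δ0: x=0 y=0 v=0 clk=1 q=0 z=0 u=0 r=0 p=0
  Δ1: clk:1→0
  (1Δ to stable)
t=8 Δ0: x=0 y=0 v=0 clk=0 q=0 z=0 u=0 r=0 p=0
  Δ1: clk:0→1
  Δ2: v:0→1
  (2Δ to stable)
t=9 Δ0: x=0 y=0 v=1 clk=1 q=0 z=0 u=0 r=0 p=0
  Δ1: clk:1→0
  (1Δ to stable)
t=10 Δ0: x=0 y=0 v=1 clk=0 q=0 z=0 u=0 r=0 p=0
  Δ1: clk:0→1
  Δ2: v:1→0
  (2Δ to stable)
t=11 Δ0: x=0 y=0 v=0 clk=1 q=0 z=0 u=0 r=0 p=0
  Δ1: clk:1→0
  (1Δ to stable)
t=12 Δ0: x=0 y=0 v=0 clk=0 q=0 z=0 u=0 r=0 p=0
  Δ1: clk:0→1
  Δ2: v:0→1
  (2Δ to stable)
t=13 Δ0: x=0 y=0 v=1 clk=1 q=0 z=0 u=0 r=0 p=0
  Δ1: clk:1→0
  (1Δ to stable)
t=14 Δ0: x=0 y=0 v=1 clk=0 q=0 z=0 u=0 r=0 p=0
  Δ1: clk:0→1
  Δ2: v:1→0
  (2Δ to stable)
t=15 Δ0: x=0 y=0 v=0 clk=1 q=0 z=0 u=0 r=0 p=0
  Δ1: clk:1→0
  (1Δ to stable)
t=16 Δ0: x=0 y=0 v=0 clk=0 q=0 z=0 u=0 r=0 p=0
  Δ1: clk:0→1
  Δ2: v:0→1
  (2Δ to stable)
t=17 Δ0: x=0 y=0 v=1 clk=1 q=0 z=0 u=0 r=0 p=0
  Δ1: clk:1→0
  (1Δ to stable)
t=18 Δ0: x=0 y=0 v=1 clk=0 q=0 z=0 u=0 r=0 p=0
  Δ1: clk:0→1
  Δ2: v:1→0
  (2Δ to stable)
t=19 Δ0: x=0 y=0 v=0 clk=1 q=0 z=0 u=0 r=0 p=0
  Δ1: clk:1→0
  (1Δ to stable)

0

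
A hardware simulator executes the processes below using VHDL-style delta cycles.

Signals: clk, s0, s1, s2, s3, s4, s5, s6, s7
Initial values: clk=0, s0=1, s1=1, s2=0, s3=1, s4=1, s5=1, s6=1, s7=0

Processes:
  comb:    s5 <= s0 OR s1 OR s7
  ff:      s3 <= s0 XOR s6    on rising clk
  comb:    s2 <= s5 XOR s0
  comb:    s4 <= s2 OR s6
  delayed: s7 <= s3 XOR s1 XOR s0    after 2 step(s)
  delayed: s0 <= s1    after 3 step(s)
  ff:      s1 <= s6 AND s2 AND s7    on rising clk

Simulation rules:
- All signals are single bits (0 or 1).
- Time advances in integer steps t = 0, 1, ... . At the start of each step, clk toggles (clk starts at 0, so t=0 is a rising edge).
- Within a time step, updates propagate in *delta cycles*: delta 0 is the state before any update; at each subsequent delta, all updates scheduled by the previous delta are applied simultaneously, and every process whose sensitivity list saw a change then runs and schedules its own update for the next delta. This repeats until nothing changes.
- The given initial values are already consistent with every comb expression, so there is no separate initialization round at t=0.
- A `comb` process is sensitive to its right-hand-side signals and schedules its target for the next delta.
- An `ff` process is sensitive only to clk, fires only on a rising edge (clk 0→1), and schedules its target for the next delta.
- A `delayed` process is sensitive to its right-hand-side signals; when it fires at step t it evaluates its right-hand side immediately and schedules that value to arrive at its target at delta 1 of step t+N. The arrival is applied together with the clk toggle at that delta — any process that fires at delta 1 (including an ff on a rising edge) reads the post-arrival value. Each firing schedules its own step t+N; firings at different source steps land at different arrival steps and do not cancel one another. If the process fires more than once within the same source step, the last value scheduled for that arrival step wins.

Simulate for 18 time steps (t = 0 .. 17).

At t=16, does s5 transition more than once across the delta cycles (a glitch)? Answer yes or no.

no

t=0 Δ0: s4=1 s7=0 s2=0 s3=1 s5=1 s0=1 clk=0 s6=1 s1=1
  Δ1: clk:0→1
  Δ2: s3:1→0, s1:1→0
  (2Δ to stable)
t=1 Δ0: s4=1 s7=0 s2=0 s3=0 s5=1 s0=1 clk=1 s6=1 s1=0
  Δ1: clk:1→0
  (1Δ to stable)
t=2 Δ0: s4=1 s7=0 s2=0 s3=0 s5=1 s0=1 clk=0 s6=1 s1=0
  Δ1: s7:0→1, clk:0→1
  (1Δ to stable)
t=3 Δ0: s4=1 s7=1 s2=0 s3=0 s5=1 s0=1 clk=1 s6=1 s1=0
  Δ1: s0:1→0, clk:1→0
  Δ2: s2:0→1
  (2Δ to stable)
t=4 Δ0: s4=1 s7=1 s2=1 s3=0 s5=1 s0=0 clk=0 s6=1 s1=0
  Δ1: clk:0→1
  Δ2: s3:0→1, s1:0→1
  (2Δ to stable)
t=5 Δ0: s4=1 s7=1 s2=1 s3=1 s5=1 s0=0 clk=1 s6=1 s1=1
  Δ1: s7:1→0, clk:1→0
  (1Δ to stable)
t=6 Δ0: s4=1 s7=0 s2=1 s3=1 s5=1 s0=0 clk=0 s6=1 s1=1
  Δ1: clk:0→1
  Δ2: s1:1→0
  Δ3: s5:1→0
  Δ4: s2:1→0
  (4Δ to stable)
t=7 Δ0: s4=1 s7=0 s2=0 s3=1 s5=0 s0=0 clk=1 s6=1 s1=0
  Δ1: s0:0→1, clk:1→0
  Δ2: s2:0→1, s5:0→1
  Δ3: s2:1→0
  (3Δ to stable)
t=8 Δ0: s4=1 s7=0 s2=0 s3=1 s5=1 s0=1 clk=0 s6=1 s1=0
  Δ1: s7:0→1, clk:0→1
  Δ2: s3:1→0
  (2Δ to stable)
t=9 Δ0: s4=1 s7=1 s2=0 s3=0 s5=1 s0=1 clk=1 s6=1 s1=0
  Δ1: s7:1→0, s0:1→0, clk:1→0
  Δ2: s2:0→1, s5:1→0
  Δ3: s2:1→0
  (3Δ to stable)
t=10 Δ0: s4=1 s7=0 s2=0 s3=0 s5=0 s0=0 clk=0 s6=1 s1=0
  Δ1: s7:0→1, clk:0→1
  Δ2: s3:0→1, s5:0→1
  Δ3: s2:0→1
  (3Δ to stable)
t=11 Δ0: s4=1 s7=1 s2=1 s3=1 s5=1 s0=0 clk=1 s6=1 s1=0
  Δ1: s7:1→0, clk:1→0
  Δ2: s5:1→0
  Δ3: s2:1→0
  (3Δ to stable)
t=12 Δ0: s4=1 s7=0 s2=0 s3=1 s5=0 s0=0 clk=0 s6=1 s1=0
  Δ1: s7:0→1, clk:0→1
  Δ2: s5:0→1
  Δ3: s2:0→1
  (3Δ to stable)
t=13 Δ0: s4=1 s7=1 s2=1 s3=1 s5=1 s0=0 clk=1 s6=1 s1=0
  Δ1: clk:1→0
  (1Δ to stable)
t=14 Δ0: s4=1 s7=1 s2=1 s3=1 s5=1 s0=0 clk=0 s6=1 s1=0
  Δ1: clk:0→1
  Δ2: s1:0→1
  (2Δ to stable)
t=15 Δ0: s4=1 s7=1 s2=1 s3=1 s5=1 s0=0 clk=1 s6=1 s1=1
  Δ1: clk:1→0
  (1Δ to stable)
t=16 Δ0: s4=1 s7=1 s2=1 s3=1 s5=1 s0=0 clk=0 s6=1 s1=1
  Δ1: s7:1→0, clk:0→1
  Δ2: s1:1→0
  Δ3: s5:1→0
  Δ4: s2:1→0
  (4Δ to stable)
t=17 Δ0: s4=1 s7=0 s2=0 s3=1 s5=0 s0=0 clk=1 s6=1 s1=0
  Δ1: s0:0→1, clk:1→0
  Δ2: s2:0→1, s5:0→1
  Δ3: s2:1→0
  (3Δ to stable)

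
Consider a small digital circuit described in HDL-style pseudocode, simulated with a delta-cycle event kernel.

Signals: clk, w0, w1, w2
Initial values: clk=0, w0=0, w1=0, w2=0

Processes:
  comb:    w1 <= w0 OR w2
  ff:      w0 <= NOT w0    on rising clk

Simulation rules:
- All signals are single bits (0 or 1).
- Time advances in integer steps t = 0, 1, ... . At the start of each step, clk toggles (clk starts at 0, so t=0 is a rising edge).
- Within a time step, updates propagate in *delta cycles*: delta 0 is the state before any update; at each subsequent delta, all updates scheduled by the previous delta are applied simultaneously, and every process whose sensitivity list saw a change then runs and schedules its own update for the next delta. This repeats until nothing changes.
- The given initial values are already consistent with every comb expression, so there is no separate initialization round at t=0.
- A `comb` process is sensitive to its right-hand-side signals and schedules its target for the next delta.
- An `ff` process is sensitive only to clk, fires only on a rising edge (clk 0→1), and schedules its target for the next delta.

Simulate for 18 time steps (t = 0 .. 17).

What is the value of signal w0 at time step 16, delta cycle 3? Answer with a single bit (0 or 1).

[bits: w0,w1,w2,clk]
t=0: Δ0=0000 Δ1=0001 Δ2=1001 Δ3=1101 | 3Δ
t=1: Δ0=1101 Δ1=1100 | 1Δ
t=2: Δ0=1100 Δ1=1101 Δ2=0101 Δ3=0001 | 3Δ
t=3: Δ0=0001 Δ1=0000 | 1Δ
t=4: Δ0=0000 Δ1=0001 Δ2=1001 Δ3=1101 | 3Δ
t=5: Δ0=1101 Δ1=1100 | 1Δ
t=6: Δ0=1100 Δ1=1101 Δ2=0101 Δ3=0001 | 3Δ
t=7: Δ0=0001 Δ1=0000 | 1Δ
t=8: Δ0=0000 Δ1=0001 Δ2=1001 Δ3=1101 | 3Δ
t=9: Δ0=1101 Δ1=1100 | 1Δ
t=10: Δ0=1100 Δ1=1101 Δ2=0101 Δ3=0001 | 3Δ
t=11: Δ0=0001 Δ1=0000 | 1Δ
t=12: Δ0=0000 Δ1=0001 Δ2=1001 Δ3=1101 | 3Δ
t=13: Δ0=1101 Δ1=1100 | 1Δ
t=14: Δ0=1100 Δ1=1101 Δ2=0101 Δ3=0001 | 3Δ
t=15: Δ0=0001 Δ1=0000 | 1Δ
t=16: Δ0=0000 Δ1=0001 Δ2=1001 Δ3=1101 | 3Δ
t=17: Δ0=1101 Δ1=1100 | 1Δ

1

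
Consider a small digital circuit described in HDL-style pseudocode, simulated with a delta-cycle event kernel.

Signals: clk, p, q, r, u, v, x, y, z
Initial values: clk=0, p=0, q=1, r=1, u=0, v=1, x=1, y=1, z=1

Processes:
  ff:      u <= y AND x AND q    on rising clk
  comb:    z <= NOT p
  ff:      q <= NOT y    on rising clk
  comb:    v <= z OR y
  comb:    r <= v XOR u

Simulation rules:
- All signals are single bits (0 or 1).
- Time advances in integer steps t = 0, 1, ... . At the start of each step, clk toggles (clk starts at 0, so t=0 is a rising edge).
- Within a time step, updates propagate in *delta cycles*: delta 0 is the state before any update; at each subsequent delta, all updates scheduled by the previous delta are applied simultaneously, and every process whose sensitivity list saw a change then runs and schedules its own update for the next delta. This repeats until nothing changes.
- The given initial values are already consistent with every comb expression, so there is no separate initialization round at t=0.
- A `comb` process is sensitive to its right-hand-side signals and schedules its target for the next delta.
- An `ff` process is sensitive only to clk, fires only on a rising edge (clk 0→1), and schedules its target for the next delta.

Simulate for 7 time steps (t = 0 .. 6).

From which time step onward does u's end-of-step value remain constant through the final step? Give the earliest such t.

[bits: u,clk,r,p,q,z,v,x,y]
t=0: Δ0=001011111 Δ1=011011111 Δ2=111001111 Δ3=110001111 | 3Δ
t=1: Δ0=110001111 Δ1=100001111 | 1Δ
t=2: Δ0=100001111 Δ1=110001111 Δ2=010001111 Δ3=011001111 | 3Δ
t=3: Δ0=011001111 Δ1=001001111 | 1Δ
t=4: Δ0=001001111 Δ1=011001111 | 1Δ
t=5: Δ0=011001111 Δ1=001001111 | 1Δ
t=6: Δ0=001001111 Δ1=011001111 | 1Δ

2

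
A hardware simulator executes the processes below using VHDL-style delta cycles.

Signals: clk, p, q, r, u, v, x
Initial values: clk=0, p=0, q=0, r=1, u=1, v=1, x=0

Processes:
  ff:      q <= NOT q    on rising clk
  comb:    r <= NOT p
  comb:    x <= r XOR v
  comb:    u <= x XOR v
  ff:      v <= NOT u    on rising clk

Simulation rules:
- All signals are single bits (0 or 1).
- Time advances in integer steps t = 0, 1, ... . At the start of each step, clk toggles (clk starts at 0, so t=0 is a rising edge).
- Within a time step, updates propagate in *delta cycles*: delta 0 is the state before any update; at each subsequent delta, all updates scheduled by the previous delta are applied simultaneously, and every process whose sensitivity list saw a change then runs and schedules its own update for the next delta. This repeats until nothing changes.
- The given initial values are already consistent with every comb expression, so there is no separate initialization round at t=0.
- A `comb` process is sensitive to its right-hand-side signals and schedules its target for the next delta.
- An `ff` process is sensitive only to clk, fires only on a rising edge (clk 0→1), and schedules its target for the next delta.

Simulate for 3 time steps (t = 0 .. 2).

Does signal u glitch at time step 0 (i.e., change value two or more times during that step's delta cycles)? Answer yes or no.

yes

t0.Δ0 x=0 r=1 v=1 u=1 q=0 clk=0 p=0
t0.Δ1 x=0 r=1 v=1 u=1 q=0 clk=1 p=0
t0.Δ2 x=0 r=1 v=0 u=1 q=1 clk=1 p=0
t0.Δ3 x=1 r=1 v=0 u=0 q=1 clk=1 p=0
t0.Δ4 x=1 r=1 v=0 u=1 q=1 clk=1 p=0
t1.Δ0 x=1 r=1 v=0 u=1 q=1 clk=1 p=0
t1.Δ1 x=1 r=1 v=0 u=1 q=1 clk=0 p=0
t2.Δ0 x=1 r=1 v=0 u=1 q=1 clk=0 p=0
t2.Δ1 x=1 r=1 v=0 u=1 q=1 clk=1 p=0
t2.Δ2 x=1 r=1 v=0 u=1 q=0 clk=1 p=0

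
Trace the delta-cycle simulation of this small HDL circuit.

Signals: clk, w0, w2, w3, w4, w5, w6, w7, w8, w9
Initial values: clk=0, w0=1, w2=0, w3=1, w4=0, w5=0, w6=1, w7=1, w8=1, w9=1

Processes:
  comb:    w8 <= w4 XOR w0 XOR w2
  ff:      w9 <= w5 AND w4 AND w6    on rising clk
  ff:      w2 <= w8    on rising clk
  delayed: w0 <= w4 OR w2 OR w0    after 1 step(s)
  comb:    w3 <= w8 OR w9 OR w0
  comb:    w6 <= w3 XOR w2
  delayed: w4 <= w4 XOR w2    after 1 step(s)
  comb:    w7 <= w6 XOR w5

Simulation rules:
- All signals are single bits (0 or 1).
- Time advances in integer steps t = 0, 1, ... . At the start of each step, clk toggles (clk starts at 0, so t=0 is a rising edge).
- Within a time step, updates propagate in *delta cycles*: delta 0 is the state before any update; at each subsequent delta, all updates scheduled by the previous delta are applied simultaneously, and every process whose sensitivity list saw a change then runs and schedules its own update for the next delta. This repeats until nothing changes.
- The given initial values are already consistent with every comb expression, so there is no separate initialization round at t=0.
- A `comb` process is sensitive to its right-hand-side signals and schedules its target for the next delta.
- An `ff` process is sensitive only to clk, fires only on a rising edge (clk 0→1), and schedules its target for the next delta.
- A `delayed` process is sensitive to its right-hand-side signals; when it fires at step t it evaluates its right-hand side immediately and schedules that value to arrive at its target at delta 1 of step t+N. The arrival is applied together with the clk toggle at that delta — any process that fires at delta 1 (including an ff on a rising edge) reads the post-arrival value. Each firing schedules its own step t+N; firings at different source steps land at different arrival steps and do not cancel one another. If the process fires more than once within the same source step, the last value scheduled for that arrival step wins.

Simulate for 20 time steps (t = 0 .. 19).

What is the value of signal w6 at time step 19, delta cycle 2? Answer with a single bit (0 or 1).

t0.Δ0 w5=0 w4=0 w2=0 w9=1 w3=1 w6=1 w7=1 w8=1 w0=1 clk=0
t0.Δ1 w5=0 w4=0 w2=0 w9=1 w3=1 w6=1 w7=1 w8=1 w0=1 clk=1
t0.Δ2 w5=0 w4=0 w2=1 w9=0 w3=1 w6=1 w7=1 w8=1 w0=1 clk=1
t0.Δ3 w5=0 w4=0 w2=1 w9=0 w3=1 w6=0 w7=1 w8=0 w0=1 clk=1
t0.Δ4 w5=0 w4=0 w2=1 w9=0 w3=1 w6=0 w7=0 w8=0 w0=1 clk=1
t1.Δ0 w5=0 w4=0 w2=1 w9=0 w3=1 w6=0 w7=0 w8=0 w0=1 clk=1
t1.Δ1 w5=0 w4=1 w2=1 w9=0 w3=1 w6=0 w7=0 w8=0 w0=1 clk=0
t1.Δ2 w5=0 w4=1 w2=1 w9=0 w3=1 w6=0 w7=0 w8=1 w0=1 clk=0
t2.Δ0 w5=0 w4=1 w2=1 w9=0 w3=1 w6=0 w7=0 w8=1 w0=1 clk=0
t2.Δ1 w5=0 w4=0 w2=1 w9=0 w3=1 w6=0 w7=0 w8=1 w0=1 clk=1
t2.Δ2 w5=0 w4=0 w2=1 w9=0 w3=1 w6=0 w7=0 w8=0 w0=1 clk=1
t3.Δ0 w5=0 w4=0 w2=1 w9=0 w3=1 w6=0 w7=0 w8=0 w0=1 clk=1
t3.Δ1 w5=0 w4=1 w2=1 w9=0 w3=1 w6=0 w7=0 w8=0 w0=1 clk=0
t3.Δ2 w5=0 w4=1 w2=1 w9=0 w3=1 w6=0 w7=0 w8=1 w0=1 clk=0
t4.Δ0 w5=0 w4=1 w2=1 w9=0 w3=1 w6=0 w7=0 w8=1 w0=1 clk=0
t4.Δ1 w5=0 w4=0 w2=1 w9=0 w3=1 w6=0 w7=0 w8=1 w0=1 clk=1
t4.Δ2 w5=0 w4=0 w2=1 w9=0 w3=1 w6=0 w7=0 w8=0 w0=1 clk=1
t5.Δ0 w5=0 w4=0 w2=1 w9=0 w3=1 w6=0 w7=0 w8=0 w0=1 clk=1
t5.Δ1 w5=0 w4=1 w2=1 w9=0 w3=1 w6=0 w7=0 w8=0 w0=1 clk=0
t5.Δ2 w5=0 w4=1 w2=1 w9=0 w3=1 w6=0 w7=0 w8=1 w0=1 clk=0
t6.Δ0 w5=0 w4=1 w2=1 w9=0 w3=1 w6=0 w7=0 w8=1 w0=1 clk=0
t6.Δ1 w5=0 w4=0 w2=1 w9=0 w3=1 w6=0 w7=0 w8=1 w0=1 clk=1
t6.Δ2 w5=0 w4=0 w2=1 w9=0 w3=1 w6=0 w7=0 w8=0 w0=1 clk=1
t7.Δ0 w5=0 w4=0 w2=1 w9=0 w3=1 w6=0 w7=0 w8=0 w0=1 clk=1
t7.Δ1 w5=0 w4=1 w2=1 w9=0 w3=1 w6=0 w7=0 w8=0 w0=1 clk=0
t7.Δ2 w5=0 w4=1 w2=1 w9=0 w3=1 w6=0 w7=0 w8=1 w0=1 clk=0
t8.Δ0 w5=0 w4=1 w2=1 w9=0 w3=1 w6=0 w7=0 w8=1 w0=1 clk=0
t8.Δ1 w5=0 w4=0 w2=1 w9=0 w3=1 w6=0 w7=0 w8=1 w0=1 clk=1
t8.Δ2 w5=0 w4=0 w2=1 w9=0 w3=1 w6=0 w7=0 w8=0 w0=1 clk=1
t9.Δ0 w5=0 w4=0 w2=1 w9=0 w3=1 w6=0 w7=0 w8=0 w0=1 clk=1
t9.Δ1 w5=0 w4=1 w2=1 w9=0 w3=1 w6=0 w7=0 w8=0 w0=1 clk=0
t9.Δ2 w5=0 w4=1 w2=1 w9=0 w3=1 w6=0 w7=0 w8=1 w0=1 clk=0
t10.Δ0 w5=0 w4=1 w2=1 w9=0 w3=1 w6=0 w7=0 w8=1 w0=1 clk=0
t10.Δ1 w5=0 w4=0 w2=1 w9=0 w3=1 w6=0 w7=0 w8=1 w0=1 clk=1
t10.Δ2 w5=0 w4=0 w2=1 w9=0 w3=1 w6=0 w7=0 w8=0 w0=1 clk=1
t11.Δ0 w5=0 w4=0 w2=1 w9=0 w3=1 w6=0 w7=0 w8=0 w0=1 clk=1
t11.Δ1 w5=0 w4=1 w2=1 w9=0 w3=1 w6=0 w7=0 w8=0 w0=1 clk=0
t11.Δ2 w5=0 w4=1 w2=1 w9=0 w3=1 w6=0 w7=0 w8=1 w0=1 clk=0
t12.Δ0 w5=0 w4=1 w2=1 w9=0 w3=1 w6=0 w7=0 w8=1 w0=1 clk=0
t12.Δ1 w5=0 w4=0 w2=1 w9=0 w3=1 w6=0 w7=0 w8=1 w0=1 clk=1
t12.Δ2 w5=0 w4=0 w2=1 w9=0 w3=1 w6=0 w7=0 w8=0 w0=1 clk=1
t13.Δ0 w5=0 w4=0 w2=1 w9=0 w3=1 w6=0 w7=0 w8=0 w0=1 clk=1
t13.Δ1 w5=0 w4=1 w2=1 w9=0 w3=1 w6=0 w7=0 w8=0 w0=1 clk=0
t13.Δ2 w5=0 w4=1 w2=1 w9=0 w3=1 w6=0 w7=0 w8=1 w0=1 clk=0
t14.Δ0 w5=0 w4=1 w2=1 w9=0 w3=1 w6=0 w7=0 w8=1 w0=1 clk=0
t14.Δ1 w5=0 w4=0 w2=1 w9=0 w3=1 w6=0 w7=0 w8=1 w0=1 clk=1
t14.Δ2 w5=0 w4=0 w2=1 w9=0 w3=1 w6=0 w7=0 w8=0 w0=1 clk=1
t15.Δ0 w5=0 w4=0 w2=1 w9=0 w3=1 w6=0 w7=0 w8=0 w0=1 clk=1
t15.Δ1 w5=0 w4=1 w2=1 w9=0 w3=1 w6=0 w7=0 w8=0 w0=1 clk=0
t15.Δ2 w5=0 w4=1 w2=1 w9=0 w3=1 w6=0 w7=0 w8=1 w0=1 clk=0
t16.Δ0 w5=0 w4=1 w2=1 w9=0 w3=1 w6=0 w7=0 w8=1 w0=1 clk=0
t16.Δ1 w5=0 w4=0 w2=1 w9=0 w3=1 w6=0 w7=0 w8=1 w0=1 clk=1
t16.Δ2 w5=0 w4=0 w2=1 w9=0 w3=1 w6=0 w7=0 w8=0 w0=1 clk=1
t17.Δ0 w5=0 w4=0 w2=1 w9=0 w3=1 w6=0 w7=0 w8=0 w0=1 clk=1
t17.Δ1 w5=0 w4=1 w2=1 w9=0 w3=1 w6=0 w7=0 w8=0 w0=1 clk=0
t17.Δ2 w5=0 w4=1 w2=1 w9=0 w3=1 w6=0 w7=0 w8=1 w0=1 clk=0
t18.Δ0 w5=0 w4=1 w2=1 w9=0 w3=1 w6=0 w7=0 w8=1 w0=1 clk=0
t18.Δ1 w5=0 w4=0 w2=1 w9=0 w3=1 w6=0 w7=0 w8=1 w0=1 clk=1
t18.Δ2 w5=0 w4=0 w2=1 w9=0 w3=1 w6=0 w7=0 w8=0 w0=1 clk=1
t19.Δ0 w5=0 w4=0 w2=1 w9=0 w3=1 w6=0 w7=0 w8=0 w0=1 clk=1
t19.Δ1 w5=0 w4=1 w2=1 w9=0 w3=1 w6=0 w7=0 w8=0 w0=1 clk=0
t19.Δ2 w5=0 w4=1 w2=1 w9=0 w3=1 w6=0 w7=0 w8=1 w0=1 clk=0

0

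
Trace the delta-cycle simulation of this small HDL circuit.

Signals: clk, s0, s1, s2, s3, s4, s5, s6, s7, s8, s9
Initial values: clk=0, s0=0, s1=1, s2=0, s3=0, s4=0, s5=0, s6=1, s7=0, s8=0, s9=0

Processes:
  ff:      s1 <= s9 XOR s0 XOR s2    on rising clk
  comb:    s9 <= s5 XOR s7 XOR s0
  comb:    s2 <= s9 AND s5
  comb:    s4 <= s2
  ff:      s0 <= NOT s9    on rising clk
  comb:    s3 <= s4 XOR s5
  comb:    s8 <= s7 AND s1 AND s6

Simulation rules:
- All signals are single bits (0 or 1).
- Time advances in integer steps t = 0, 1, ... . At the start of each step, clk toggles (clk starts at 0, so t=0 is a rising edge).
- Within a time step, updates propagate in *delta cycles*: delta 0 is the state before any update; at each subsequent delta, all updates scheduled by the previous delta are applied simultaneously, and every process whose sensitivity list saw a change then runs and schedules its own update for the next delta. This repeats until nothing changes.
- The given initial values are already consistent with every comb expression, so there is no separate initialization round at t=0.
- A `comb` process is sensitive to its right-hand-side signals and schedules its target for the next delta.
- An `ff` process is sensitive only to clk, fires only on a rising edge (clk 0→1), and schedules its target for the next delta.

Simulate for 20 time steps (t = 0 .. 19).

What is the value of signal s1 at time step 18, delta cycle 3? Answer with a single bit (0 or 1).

0

t=0 Δ0: s3=0 s4=0 s7=0 s0=0 s6=1 s9=0 s2=0 s8=0 s5=0 clk=0 s1=1
  Δ1: clk:0→1
  Δ2: s0:0→1, s1:1→0
  Δ3: s9:0→1
  (3Δ to stable)
t=1 Δ0: s3=0 s4=0 s7=0 s0=1 s6=1 s9=1 s2=0 s8=0 s5=0 clk=1 s1=0
  Δ1: clk:1→0
  (1Δ to stable)
t=2 Δ0: s3=0 s4=0 s7=0 s0=1 s6=1 s9=1 s2=0 s8=0 s5=0 clk=0 s1=0
  Δ1: clk:0→1
  Δ2: s0:1→0
  Δ3: s9:1→0
  (3Δ to stable)
t=3 Δ0: s3=0 s4=0 s7=0 s0=0 s6=1 s9=0 s2=0 s8=0 s5=0 clk=1 s1=0
  Δ1: clk:1→0
  (1Δ to stable)
t=4 Δ0: s3=0 s4=0 s7=0 s0=0 s6=1 s9=0 s2=0 s8=0 s5=0 clk=0 s1=0
  Δ1: clk:0→1
  Δ2: s0:0→1
  Δ3: s9:0→1
  (3Δ to stable)
t=5 Δ0: s3=0 s4=0 s7=0 s0=1 s6=1 s9=1 s2=0 s8=0 s5=0 clk=1 s1=0
  Δ1: clk:1→0
  (1Δ to stable)
t=6 Δ0: s3=0 s4=0 s7=0 s0=1 s6=1 s9=1 s2=0 s8=0 s5=0 clk=0 s1=0
  Δ1: clk:0→1
  Δ2: s0:1→0
  Δ3: s9:1→0
  (3Δ to stable)
t=7 Δ0: s3=0 s4=0 s7=0 s0=0 s6=1 s9=0 s2=0 s8=0 s5=0 clk=1 s1=0
  Δ1: clk:1→0
  (1Δ to stable)
t=8 Δ0: s3=0 s4=0 s7=0 s0=0 s6=1 s9=0 s2=0 s8=0 s5=0 clk=0 s1=0
  Δ1: clk:0→1
  Δ2: s0:0→1
  Δ3: s9:0→1
  (3Δ to stable)
t=9 Δ0: s3=0 s4=0 s7=0 s0=1 s6=1 s9=1 s2=0 s8=0 s5=0 clk=1 s1=0
  Δ1: clk:1→0
  (1Δ to stable)
t=10 Δ0: s3=0 s4=0 s7=0 s0=1 s6=1 s9=1 s2=0 s8=0 s5=0 clk=0 s1=0
  Δ1: clk:0→1
  Δ2: s0:1→0
  Δ3: s9:1→0
  (3Δ to stable)
t=11 Δ0: s3=0 s4=0 s7=0 s0=0 s6=1 s9=0 s2=0 s8=0 s5=0 clk=1 s1=0
  Δ1: clk:1→0
  (1Δ to stable)
t=12 Δ0: s3=0 s4=0 s7=0 s0=0 s6=1 s9=0 s2=0 s8=0 s5=0 clk=0 s1=0
  Δ1: clk:0→1
  Δ2: s0:0→1
  Δ3: s9:0→1
  (3Δ to stable)
t=13 Δ0: s3=0 s4=0 s7=0 s0=1 s6=1 s9=1 s2=0 s8=0 s5=0 clk=1 s1=0
  Δ1: clk:1→0
  (1Δ to stable)
t=14 Δ0: s3=0 s4=0 s7=0 s0=1 s6=1 s9=1 s2=0 s8=0 s5=0 clk=0 s1=0
  Δ1: clk:0→1
  Δ2: s0:1→0
  Δ3: s9:1→0
  (3Δ to stable)
t=15 Δ0: s3=0 s4=0 s7=0 s0=0 s6=1 s9=0 s2=0 s8=0 s5=0 clk=1 s1=0
  Δ1: clk:1→0
  (1Δ to stable)
t=16 Δ0: s3=0 s4=0 s7=0 s0=0 s6=1 s9=0 s2=0 s8=0 s5=0 clk=0 s1=0
  Δ1: clk:0→1
  Δ2: s0:0→1
  Δ3: s9:0→1
  (3Δ to stable)
t=17 Δ0: s3=0 s4=0 s7=0 s0=1 s6=1 s9=1 s2=0 s8=0 s5=0 clk=1 s1=0
  Δ1: clk:1→0
  (1Δ to stable)
t=18 Δ0: s3=0 s4=0 s7=0 s0=1 s6=1 s9=1 s2=0 s8=0 s5=0 clk=0 s1=0
  Δ1: clk:0→1
  Δ2: s0:1→0
  Δ3: s9:1→0
  (3Δ to stable)
t=19 Δ0: s3=0 s4=0 s7=0 s0=0 s6=1 s9=0 s2=0 s8=0 s5=0 clk=1 s1=0
  Δ1: clk:1→0
  (1Δ to stable)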